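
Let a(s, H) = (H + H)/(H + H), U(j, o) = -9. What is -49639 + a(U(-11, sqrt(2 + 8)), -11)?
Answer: -49638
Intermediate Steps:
a(s, H) = 1 (a(s, H) = (2*H)/((2*H)) = (2*H)*(1/(2*H)) = 1)
-49639 + a(U(-11, sqrt(2 + 8)), -11) = -49639 + 1 = -49638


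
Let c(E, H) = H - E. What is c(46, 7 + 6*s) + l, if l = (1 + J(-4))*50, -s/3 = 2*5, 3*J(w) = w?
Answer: -707/3 ≈ -235.67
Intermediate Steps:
J(w) = w/3
s = -30 (s = -6*5 = -3*10 = -30)
l = -50/3 (l = (1 + (⅓)*(-4))*50 = (1 - 4/3)*50 = -⅓*50 = -50/3 ≈ -16.667)
c(46, 7 + 6*s) + l = ((7 + 6*(-30)) - 1*46) - 50/3 = ((7 - 180) - 46) - 50/3 = (-173 - 46) - 50/3 = -219 - 50/3 = -707/3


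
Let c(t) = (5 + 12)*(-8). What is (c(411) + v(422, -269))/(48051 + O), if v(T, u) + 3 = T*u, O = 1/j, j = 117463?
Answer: -13350492191/5644214614 ≈ -2.3653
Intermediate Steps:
O = 1/117463 ≈ 8.5133e-6
c(t) = -136 (c(t) = 17*(-8) = -136)
v(T, u) = -3 + T*u
(c(411) + v(422, -269))/(48051 + O) = (-136 + (-3 + 422*(-269)))/(48051 + 1/117463) = (-136 + (-3 - 113518))/(5644214614/117463) = (-136 - 113521)*(117463/5644214614) = -113657*117463/5644214614 = -13350492191/5644214614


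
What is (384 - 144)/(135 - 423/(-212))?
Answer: 16960/9681 ≈ 1.7519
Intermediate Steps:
(384 - 144)/(135 - 423/(-212)) = 240/(135 - 423*(-1/212)) = 240/(135 + 423/212) = 240/(29043/212) = 240*(212/29043) = 16960/9681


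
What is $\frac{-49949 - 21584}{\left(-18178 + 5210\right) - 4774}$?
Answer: $\frac{71533}{17742} \approx 4.0318$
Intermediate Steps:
$\frac{-49949 - 21584}{\left(-18178 + 5210\right) - 4774} = - \frac{71533}{-12968 - 4774} = - \frac{71533}{-17742} = \left(-71533\right) \left(- \frac{1}{17742}\right) = \frac{71533}{17742}$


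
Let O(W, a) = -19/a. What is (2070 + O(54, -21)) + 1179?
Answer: 68248/21 ≈ 3249.9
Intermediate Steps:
(2070 + O(54, -21)) + 1179 = (2070 - 19/(-21)) + 1179 = (2070 - 19*(-1/21)) + 1179 = (2070 + 19/21) + 1179 = 43489/21 + 1179 = 68248/21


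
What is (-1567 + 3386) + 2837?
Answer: 4656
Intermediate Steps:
(-1567 + 3386) + 2837 = 1819 + 2837 = 4656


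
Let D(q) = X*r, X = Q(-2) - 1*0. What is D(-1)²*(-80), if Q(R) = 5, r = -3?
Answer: -18000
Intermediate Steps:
X = 5 (X = 5 - 1*0 = 5 + 0 = 5)
D(q) = -15 (D(q) = 5*(-3) = -15)
D(-1)²*(-80) = (-15)²*(-80) = 225*(-80) = -18000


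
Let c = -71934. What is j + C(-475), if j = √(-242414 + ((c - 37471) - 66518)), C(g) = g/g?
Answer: 1 + I*√418337 ≈ 1.0 + 646.79*I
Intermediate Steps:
C(g) = 1
j = I*√418337 (j = √(-242414 + ((-71934 - 37471) - 66518)) = √(-242414 + (-109405 - 66518)) = √(-242414 - 175923) = √(-418337) = I*√418337 ≈ 646.79*I)
j + C(-475) = I*√418337 + 1 = 1 + I*√418337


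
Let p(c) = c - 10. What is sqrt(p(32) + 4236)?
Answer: sqrt(4258) ≈ 65.253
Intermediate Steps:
p(c) = -10 + c
sqrt(p(32) + 4236) = sqrt((-10 + 32) + 4236) = sqrt(22 + 4236) = sqrt(4258)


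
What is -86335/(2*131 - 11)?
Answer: -86335/251 ≈ -343.96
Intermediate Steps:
-86335/(2*131 - 11) = -86335/(262 - 11) = -86335/251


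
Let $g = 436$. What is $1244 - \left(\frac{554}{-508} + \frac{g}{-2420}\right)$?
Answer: $\frac{191360751}{153670} \approx 1245.3$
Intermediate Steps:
$1244 - \left(\frac{554}{-508} + \frac{g}{-2420}\right) = 1244 - \left(\frac{554}{-508} + \frac{436}{-2420}\right) = 1244 - \left(554 \left(- \frac{1}{508}\right) + 436 \left(- \frac{1}{2420}\right)\right) = 1244 - \left(- \frac{277}{254} - \frac{109}{605}\right) = 1244 - - \frac{195271}{153670} = 1244 + \frac{195271}{153670} = \frac{191360751}{153670}$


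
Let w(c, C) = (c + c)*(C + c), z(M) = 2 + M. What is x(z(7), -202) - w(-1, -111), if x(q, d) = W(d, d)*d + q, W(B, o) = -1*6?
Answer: 997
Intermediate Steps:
W(B, o) = -6
x(q, d) = q - 6*d (x(q, d) = -6*d + q = q - 6*d)
w(c, C) = 2*c*(C + c) (w(c, C) = (2*c)*(C + c) = 2*c*(C + c))
x(z(7), -202) - w(-1, -111) = ((2 + 7) - 6*(-202)) - 2*(-1)*(-111 - 1) = (9 + 1212) - 2*(-1)*(-112) = 1221 - 1*224 = 1221 - 224 = 997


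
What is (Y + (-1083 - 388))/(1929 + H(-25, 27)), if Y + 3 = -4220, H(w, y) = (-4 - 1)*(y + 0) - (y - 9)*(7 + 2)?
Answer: -949/272 ≈ -3.4890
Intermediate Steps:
H(w, y) = 81 - 14*y (H(w, y) = -5*y - (-9 + y)*9 = -5*y - (-81 + 9*y) = -5*y + (81 - 9*y) = 81 - 14*y)
Y = -4223 (Y = -3 - 4220 = -4223)
(Y + (-1083 - 388))/(1929 + H(-25, 27)) = (-4223 + (-1083 - 388))/(1929 + (81 - 14*27)) = (-4223 - 1471)/(1929 + (81 - 378)) = -5694/(1929 - 297) = -5694/1632 = -5694*1/1632 = -949/272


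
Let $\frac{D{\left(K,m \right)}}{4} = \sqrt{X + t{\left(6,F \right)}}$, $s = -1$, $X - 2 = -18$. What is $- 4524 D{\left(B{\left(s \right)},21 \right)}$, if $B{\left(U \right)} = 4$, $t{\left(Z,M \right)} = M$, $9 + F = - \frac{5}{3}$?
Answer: $- 24128 i \sqrt{15} \approx - 93447.0 i$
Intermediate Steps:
$F = - \frac{32}{3}$ ($F = -9 - \frac{5}{3} = - \frac{32}{3} \approx -10.667$)
$X = -16$ ($X = 2 - 18 = -16$)
$D{\left(K,m \right)} = \frac{16 i \sqrt{15}}{3}$ ($D{\left(K,m \right)} = 4 \sqrt{-16 - \frac{32}{3}} = 4 \sqrt{- \frac{80}{3}} = 4 \frac{4 i \sqrt{15}}{3} = \frac{16 i \sqrt{15}}{3}$)
$- 4524 D{\left(B{\left(s \right)},21 \right)} = - 4524 \frac{16 i \sqrt{15}}{3} = - 24128 i \sqrt{15}$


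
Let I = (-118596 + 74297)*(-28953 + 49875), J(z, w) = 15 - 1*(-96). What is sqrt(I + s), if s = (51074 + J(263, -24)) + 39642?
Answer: I*sqrt(926732851) ≈ 30442.0*I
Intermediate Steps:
J(z, w) = 111 (J(z, w) = 15 + 96 = 111)
I = -926823678 (I = -44299*20922 = -926823678)
s = 90827 (s = (51074 + 111) + 39642 = 51185 + 39642 = 90827)
sqrt(I + s) = sqrt(-926823678 + 90827) = sqrt(-926732851) = I*sqrt(926732851)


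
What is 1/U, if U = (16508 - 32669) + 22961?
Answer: 1/6800 ≈ 0.00014706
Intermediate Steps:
U = 6800 (U = -16161 + 22961 = 6800)
1/U = 1/6800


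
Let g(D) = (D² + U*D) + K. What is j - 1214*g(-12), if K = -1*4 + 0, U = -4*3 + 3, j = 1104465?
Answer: 803393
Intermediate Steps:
U = -9 (U = -12 + 3 = -9)
K = -4 (K = -4 + 0 = -4)
g(D) = -4 + D² - 9*D (g(D) = (D² - 9*D) - 4 = -4 + D² - 9*D)
j - 1214*g(-12) = 1104465 - 1214*(-4 + (-12)² - 9*(-12)) = 1104465 - 1214*(-4 + 144 + 108) = 1104465 - 1214*248 = 1104465 - 301072 = 803393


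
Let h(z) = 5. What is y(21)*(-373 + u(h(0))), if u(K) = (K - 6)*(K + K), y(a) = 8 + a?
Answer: -11107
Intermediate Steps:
u(K) = 2*K*(-6 + K) (u(K) = (-6 + K)*(2*K) = 2*K*(-6 + K))
y(21)*(-373 + u(h(0))) = (8 + 21)*(-373 + 2*5*(-6 + 5)) = 29*(-373 + 2*5*(-1)) = 29*(-373 - 10) = 29*(-383) = -11107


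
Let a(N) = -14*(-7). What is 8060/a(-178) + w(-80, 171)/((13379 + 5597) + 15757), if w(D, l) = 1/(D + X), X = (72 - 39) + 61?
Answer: 279947987/3403834 ≈ 82.245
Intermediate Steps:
a(N) = 98
X = 94 (X = 33 + 61 = 94)
w(D, l) = 1/(94 + D) (w(D, l) = 1/(D + 94) = 1/(94 + D))
8060/a(-178) + w(-80, 171)/((13379 + 5597) + 15757) = 8060/98 + 1/((94 - 80)*((13379 + 5597) + 15757)) = 8060*(1/98) + 1/(14*(18976 + 15757)) = 4030/49 + (1/14)/34733 = 4030/49 + (1/14)*(1/34733) = 4030/49 + 1/486262 = 279947987/3403834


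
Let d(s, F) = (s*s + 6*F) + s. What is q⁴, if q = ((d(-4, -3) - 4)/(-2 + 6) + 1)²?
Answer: 6561/256 ≈ 25.629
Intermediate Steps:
d(s, F) = s + s² + 6*F (d(s, F) = (s² + 6*F) + s = s + s² + 6*F)
q = 9/4 (q = (((-4 + (-4)² + 6*(-3)) - 4)/(-2 + 6) + 1)² = (((-4 + 16 - 18) - 4)/4 + 1)² = ((-6 - 4)*(¼) + 1)² = (-10*¼ + 1)² = (-5/2 + 1)² = (-3/2)² = 9/4 ≈ 2.2500)
q⁴ = (9/4)⁴ = 6561/256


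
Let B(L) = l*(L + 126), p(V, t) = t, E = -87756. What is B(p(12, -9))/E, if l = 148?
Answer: -1443/7313 ≈ -0.19732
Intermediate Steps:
B(L) = 18648 + 148*L (B(L) = 148*(L + 126) = 148*(126 + L) = 18648 + 148*L)
B(p(12, -9))/E = (18648 + 148*(-9))/(-87756) = (18648 - 1332)*(-1/87756) = 17316*(-1/87756) = -1443/7313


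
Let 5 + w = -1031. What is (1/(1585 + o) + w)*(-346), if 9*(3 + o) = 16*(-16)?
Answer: 2505964339/6991 ≈ 3.5846e+5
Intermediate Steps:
w = -1036 (w = -5 - 1031 = -1036)
o = -283/9 (o = -3 + (16*(-16))/9 = -3 + (⅑)*(-256) = -3 - 256/9 = -283/9 ≈ -31.444)
(1/(1585 + o) + w)*(-346) = (1/(1585 - 283/9) - 1036)*(-346) = (1/(13982/9) - 1036)*(-346) = (9/13982 - 1036)*(-346) = -14485343/13982*(-346) = 2505964339/6991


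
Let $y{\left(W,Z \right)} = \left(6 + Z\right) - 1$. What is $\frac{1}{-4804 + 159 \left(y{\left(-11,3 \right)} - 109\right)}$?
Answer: $- \frac{1}{20863} \approx -4.7932 \cdot 10^{-5}$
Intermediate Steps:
$y{\left(W,Z \right)} = 5 + Z$
$\frac{1}{-4804 + 159 \left(y{\left(-11,3 \right)} - 109\right)} = \frac{1}{-4804 + 159 \left(\left(5 + 3\right) - 109\right)} = \frac{1}{-4804 + 159 \left(8 - 109\right)} = \frac{1}{-4804 + 159 \left(-101\right)} = \frac{1}{-4804 - 16059} = \frac{1}{-20863} = - \frac{1}{20863}$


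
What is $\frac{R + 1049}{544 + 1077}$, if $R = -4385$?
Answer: $- \frac{3336}{1621} \approx -2.058$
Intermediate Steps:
$\frac{R + 1049}{544 + 1077} = \frac{-4385 + 1049}{544 + 1077} = - \frac{3336}{1621}$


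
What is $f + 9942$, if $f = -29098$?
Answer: $-19156$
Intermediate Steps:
$f + 9942 = -29098 + 9942 = -19156$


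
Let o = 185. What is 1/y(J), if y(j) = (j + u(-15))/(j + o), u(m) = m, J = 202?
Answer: 387/187 ≈ 2.0695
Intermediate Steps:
y(j) = (-15 + j)/(185 + j) (y(j) = (j - 15)/(j + 185) = (-15 + j)/(185 + j))
1/y(J) = 1/((-15 + 202)/(185 + 202)) = 1/(187/387) = 387/187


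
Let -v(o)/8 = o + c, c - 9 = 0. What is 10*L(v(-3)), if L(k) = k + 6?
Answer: -420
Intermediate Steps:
c = 9 (c = 9 + 0 = 9)
v(o) = -72 - 8*o (v(o) = -8*(o + 9) = -8*(9 + o) = -72 - 8*o)
L(k) = 6 + k
10*L(v(-3)) = 10*(6 + (-72 - 8*(-3))) = 10*(6 + (-72 + 24)) = 10*(6 - 48) = 10*(-42) = -420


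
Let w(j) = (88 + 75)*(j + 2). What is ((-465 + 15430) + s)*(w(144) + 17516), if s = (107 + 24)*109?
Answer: 1208186616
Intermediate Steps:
w(j) = 326 + 163*j (w(j) = 163*(2 + j) = 326 + 163*j)
s = 14279 (s = 131*109 = 14279)
((-465 + 15430) + s)*(w(144) + 17516) = ((-465 + 15430) + 14279)*((326 + 163*144) + 17516) = (14965 + 14279)*((326 + 23472) + 17516) = 29244*(23798 + 17516) = 29244*41314 = 1208186616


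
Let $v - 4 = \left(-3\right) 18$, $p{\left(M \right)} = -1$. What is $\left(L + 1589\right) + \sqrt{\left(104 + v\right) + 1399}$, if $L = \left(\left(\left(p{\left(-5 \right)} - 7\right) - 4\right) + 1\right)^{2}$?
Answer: $1710 + \sqrt{1453} \approx 1748.1$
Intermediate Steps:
$v = -50$ ($v = 4 - 54 = -50$)
$L = 121$ ($L = \left(\left(\left(-1 - 7\right) - 4\right) + 1\right)^{2} = \left(\left(-8 - 4\right) + 1\right)^{2} = \left(-12 + 1\right)^{2} = \left(-11\right)^{2} = 121$)
$\left(L + 1589\right) + \sqrt{\left(104 + v\right) + 1399} = \left(121 + 1589\right) + \sqrt{\left(104 - 50\right) + 1399} = 1710 + \sqrt{54 + 1399} = 1710 + \sqrt{1453}$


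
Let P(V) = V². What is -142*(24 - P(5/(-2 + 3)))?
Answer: 142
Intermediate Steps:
-142*(24 - P(5/(-2 + 3))) = -142*(24 - (5/(-2 + 3))²) = -142*(24 - (5/1)²) = -142*(24 - (5*1)²) = -142*(24 - 1*5²) = -142*(24 - 1*25) = -142*(24 - 25) = -142*(-1) = 142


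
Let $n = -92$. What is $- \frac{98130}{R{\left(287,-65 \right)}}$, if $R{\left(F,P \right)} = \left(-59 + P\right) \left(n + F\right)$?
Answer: $\frac{3271}{806} \approx 4.0583$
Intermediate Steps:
$R{\left(F,P \right)} = \left(-92 + F\right) \left(-59 + P\right)$ ($R{\left(F,P \right)} = \left(-59 + P\right) \left(-92 + F\right) = \left(-92 + F\right) \left(-59 + P\right)$)
$- \frac{98130}{R{\left(287,-65 \right)}} = - \frac{98130}{5428 - -5980 - 16933 + 287 \left(-65\right)} = - \frac{98130}{5428 + 5980 - 16933 - 18655} = - \frac{98130}{-24180} = \left(-98130\right) \left(- \frac{1}{24180}\right) = \frac{3271}{806}$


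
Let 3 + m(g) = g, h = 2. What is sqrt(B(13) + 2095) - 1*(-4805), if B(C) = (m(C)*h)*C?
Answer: 4805 + sqrt(2355) ≈ 4853.5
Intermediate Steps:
m(g) = -3 + g
B(C) = C*(-6 + 2*C) (B(C) = ((-3 + C)*2)*C = (-6 + 2*C)*C = C*(-6 + 2*C))
sqrt(B(13) + 2095) - 1*(-4805) = sqrt(2*13*(-3 + 13) + 2095) - 1*(-4805) = sqrt(2*13*10 + 2095) + 4805 = sqrt(260 + 2095) + 4805 = sqrt(2355) + 4805 = 4805 + sqrt(2355)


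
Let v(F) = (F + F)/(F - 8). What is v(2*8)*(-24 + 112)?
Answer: 352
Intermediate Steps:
v(F) = 2*F/(-8 + F) (v(F) = (2*F)/(-8 + F) = 2*F/(-8 + F))
v(2*8)*(-24 + 112) = (2*(2*8)/(-8 + 2*8))*(-24 + 112) = (2*16/(-8 + 16))*88 = (2*16/8)*88 = (2*16*(1/8))*88 = 4*88 = 352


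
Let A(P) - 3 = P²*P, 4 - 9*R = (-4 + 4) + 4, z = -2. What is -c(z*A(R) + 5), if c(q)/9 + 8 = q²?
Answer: 63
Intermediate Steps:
R = 0 (R = 4/9 - ((-4 + 4) + 4)/9 = 4/9 - (0 + 4)/9 = 4/9 - ⅑*4 = 4/9 - 4/9 = 0)
A(P) = 3 + P³ (A(P) = 3 + P²*P = 3 + P³)
c(q) = -72 + 9*q²
-c(z*A(R) + 5) = -(-72 + 9*(-2*(3 + 0³) + 5)²) = -(-72 + 9*(-2*(3 + 0) + 5)²) = -(-72 + 9*(-2*3 + 5)²) = -(-72 + 9*(-6 + 5)²) = -(-72 + 9*(-1)²) = -(-72 + 9*1) = -(-72 + 9) = -1*(-63) = 63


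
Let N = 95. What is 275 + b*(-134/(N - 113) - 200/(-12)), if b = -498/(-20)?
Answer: 26261/30 ≈ 875.37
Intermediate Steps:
b = 249/10 (b = -498*(-1/20) = 249/10 ≈ 24.900)
275 + b*(-134/(N - 113) - 200/(-12)) = 275 + 249*(-134/(95 - 113) - 200/(-12))/10 = 275 + 249*(-134/(-18) - 200*(-1/12))/10 = 275 + 249*(-134*(-1/18) + 50/3)/10 = 275 + 249*(67/9 + 50/3)/10 = 275 + (249/10)*(217/9) = 275 + 18011/30 = 26261/30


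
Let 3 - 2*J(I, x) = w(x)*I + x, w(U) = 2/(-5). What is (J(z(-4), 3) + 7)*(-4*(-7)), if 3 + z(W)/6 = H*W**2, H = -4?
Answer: -10276/5 ≈ -2055.2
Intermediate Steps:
z(W) = -18 - 24*W**2 (z(W) = -18 + 6*(-4*W**2) = -18 - 24*W**2)
w(U) = -2/5 (w(U) = 2*(-1/5) = -2/5)
J(I, x) = 3/2 - x/2 + I/5 (J(I, x) = 3/2 - (-2*I/5 + x)/2 = 3/2 - (x - 2*I/5)/2 = 3/2 + (-x/2 + I/5) = 3/2 - x/2 + I/5)
(J(z(-4), 3) + 7)*(-4*(-7)) = ((3/2 - 1/2*3 + (-18 - 24*(-4)**2)/5) + 7)*(-4*(-7)) = ((3/2 - 3/2 + (-18 - 24*16)/5) + 7)*28 = ((3/2 - 3/2 + (-18 - 384)/5) + 7)*28 = ((3/2 - 3/2 + (1/5)*(-402)) + 7)*28 = ((3/2 - 3/2 - 402/5) + 7)*28 = (-402/5 + 7)*28 = -367/5*28 = -10276/5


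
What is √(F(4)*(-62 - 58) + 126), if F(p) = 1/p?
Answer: 4*√6 ≈ 9.7980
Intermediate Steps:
√(F(4)*(-62 - 58) + 126) = √((-62 - 58)/4 + 126) = √((¼)*(-120) + 126) = √(-30 + 126) = √96 = 4*√6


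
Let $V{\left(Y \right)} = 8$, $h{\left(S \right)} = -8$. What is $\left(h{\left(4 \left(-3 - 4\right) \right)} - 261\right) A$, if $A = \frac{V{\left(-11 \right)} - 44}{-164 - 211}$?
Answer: $- \frac{3228}{125} \approx -25.824$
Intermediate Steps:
$A = \frac{12}{125}$ ($A = \frac{8 - 44}{-164 - 211} = - \frac{36}{-375} = \left(-36\right) \left(- \frac{1}{375}\right) = \frac{12}{125} \approx 0.096$)
$\left(h{\left(4 \left(-3 - 4\right) \right)} - 261\right) A = \left(-8 - 261\right) \frac{12}{125} = \left(-269\right) \frac{12}{125} = - \frac{3228}{125}$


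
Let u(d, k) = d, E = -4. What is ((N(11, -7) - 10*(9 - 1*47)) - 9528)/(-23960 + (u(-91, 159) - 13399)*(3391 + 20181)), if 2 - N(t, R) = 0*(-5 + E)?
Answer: 4573/159005120 ≈ 2.8760e-5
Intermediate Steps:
N(t, R) = 2 (N(t, R) = 2 - 0*(-5 - 4) = 2 - 0*(-9) = 2 - 1*0 = 2 + 0 = 2)
((N(11, -7) - 10*(9 - 1*47)) - 9528)/(-23960 + (u(-91, 159) - 13399)*(3391 + 20181)) = ((2 - 10*(9 - 1*47)) - 9528)/(-23960 + (-91 - 13399)*(3391 + 20181)) = ((2 - 10*(9 - 47)) - 9528)/(-23960 - 13490*23572) = ((2 - 10*(-38)) - 9528)/(-23960 - 317986280) = ((2 + 380) - 9528)/(-318010240) = (382 - 9528)*(-1/318010240) = -9146*(-1/318010240) = 4573/159005120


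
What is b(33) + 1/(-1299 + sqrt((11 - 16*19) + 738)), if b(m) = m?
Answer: 55668249/1686956 - sqrt(445)/1686956 ≈ 32.999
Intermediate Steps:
b(33) + 1/(-1299 + sqrt((11 - 16*19) + 738)) = 33 + 1/(-1299 + sqrt((11 - 16*19) + 738)) = 33 + 1/(-1299 + sqrt((11 - 304) + 738)) = 33 + 1/(-1299 + sqrt(-293 + 738)) = 33 + 1/(-1299 + sqrt(445))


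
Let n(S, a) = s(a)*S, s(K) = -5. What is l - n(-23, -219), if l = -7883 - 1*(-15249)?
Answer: 7251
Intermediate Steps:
n(S, a) = -5*S
l = 7366 (l = -7883 + 15249 = 7366)
l - n(-23, -219) = 7366 - (-5)*(-23) = 7366 - 1*115 = 7366 - 115 = 7251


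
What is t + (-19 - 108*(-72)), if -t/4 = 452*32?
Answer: -50099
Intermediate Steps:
t = -57856 (t = -1808*32 = -4*14464 = -57856)
t + (-19 - 108*(-72)) = -57856 + (-19 - 108*(-72)) = -57856 + (-19 + 7776) = -57856 + 7757 = -50099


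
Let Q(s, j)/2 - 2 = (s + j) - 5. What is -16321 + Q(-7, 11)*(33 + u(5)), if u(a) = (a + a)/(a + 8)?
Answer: -211295/13 ≈ -16253.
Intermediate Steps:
Q(s, j) = -6 + 2*j + 2*s (Q(s, j) = 4 + 2*((s + j) - 5) = 4 + 2*((j + s) - 5) = 4 + 2*(-5 + j + s) = 4 + (-10 + 2*j + 2*s) = -6 + 2*j + 2*s)
u(a) = 2*a/(8 + a) (u(a) = (2*a)/(8 + a) = 2*a/(8 + a))
-16321 + Q(-7, 11)*(33 + u(5)) = -16321 + (-6 + 2*11 + 2*(-7))*(33 + 2*5/(8 + 5)) = -16321 + (-6 + 22 - 14)*(33 + 2*5/13) = -16321 + 2*(33 + 2*5*(1/13)) = -16321 + 2*(33 + 10/13) = -16321 + 2*(439/13) = -16321 + 878/13 = -211295/13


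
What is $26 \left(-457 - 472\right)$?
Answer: $-24154$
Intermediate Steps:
$26 \left(-457 - 472\right) = 26 \left(-929\right) = -24154$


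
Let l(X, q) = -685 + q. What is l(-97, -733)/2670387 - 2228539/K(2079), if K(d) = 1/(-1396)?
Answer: 8307681958130410/2670387 ≈ 3.1110e+9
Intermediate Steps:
K(d) = -1/1396
l(-97, -733)/2670387 - 2228539/K(2079) = (-685 - 733)/2670387 - 2228539/(-1/1396) = -1418*1/2670387 - 2228539*(-1396) = -1418/2670387 + 3111040444 = 8307681958130410/2670387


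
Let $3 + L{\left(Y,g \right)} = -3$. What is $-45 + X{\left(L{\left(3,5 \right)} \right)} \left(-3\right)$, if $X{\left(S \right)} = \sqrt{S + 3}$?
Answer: $-45 - 3 i \sqrt{3} \approx -45.0 - 5.1962 i$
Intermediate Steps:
$L{\left(Y,g \right)} = -6$ ($L{\left(Y,g \right)} = -3 - 3 = -6$)
$X{\left(S \right)} = \sqrt{3 + S}$
$-45 + X{\left(L{\left(3,5 \right)} \right)} \left(-3\right) = -45 + \sqrt{3 - 6} \left(-3\right) = -45 + \sqrt{-3} \left(-3\right) = -45 + i \sqrt{3} \left(-3\right) = -45 - 3 i \sqrt{3}$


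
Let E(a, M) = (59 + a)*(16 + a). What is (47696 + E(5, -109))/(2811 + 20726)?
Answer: 49040/23537 ≈ 2.0835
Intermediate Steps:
E(a, M) = (16 + a)*(59 + a)
(47696 + E(5, -109))/(2811 + 20726) = (47696 + (944 + 5² + 75*5))/(2811 + 20726) = (47696 + (944 + 25 + 375))/23537 = (47696 + 1344)*(1/23537) = 49040*(1/23537) = 49040/23537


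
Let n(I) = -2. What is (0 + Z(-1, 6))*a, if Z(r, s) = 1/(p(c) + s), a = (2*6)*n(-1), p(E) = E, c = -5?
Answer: -24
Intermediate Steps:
a = -24 (a = (2*6)*(-2) = 12*(-2) = -24)
Z(r, s) = 1/(-5 + s)
(0 + Z(-1, 6))*a = (0 + 1/(-5 + 6))*(-24) = (0 + 1/1)*(-24) = (0 + 1)*(-24) = 1*(-24) = -24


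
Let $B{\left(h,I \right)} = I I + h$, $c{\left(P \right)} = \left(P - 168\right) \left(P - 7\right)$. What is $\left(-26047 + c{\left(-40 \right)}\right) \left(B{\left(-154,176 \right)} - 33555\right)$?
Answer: $44468643$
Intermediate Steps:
$c{\left(P \right)} = \left(-168 + P\right) \left(-7 + P\right)$
$B{\left(h,I \right)} = h + I^{2}$ ($B{\left(h,I \right)} = I^{2} + h = h + I^{2}$)
$\left(-26047 + c{\left(-40 \right)}\right) \left(B{\left(-154,176 \right)} - 33555\right) = \left(-26047 + \left(1176 + \left(-40\right)^{2} - -7000\right)\right) \left(\left(-154 + 176^{2}\right) - 33555\right) = \left(-26047 + \left(1176 + 1600 + 7000\right)\right) \left(\left(-154 + 30976\right) - 33555\right) = \left(-26047 + 9776\right) \left(30822 - 33555\right) = \left(-16271\right) \left(-2733\right) = 44468643$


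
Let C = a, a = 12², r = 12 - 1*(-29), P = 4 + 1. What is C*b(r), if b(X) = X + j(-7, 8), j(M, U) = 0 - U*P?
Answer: 144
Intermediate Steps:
P = 5
r = 41 (r = 12 + 29 = 41)
j(M, U) = -5*U (j(M, U) = 0 - U*5 = 0 - 5*U = -5*U)
a = 144
b(X) = -40 + X (b(X) = X - 5*8 = X - 40 = -40 + X)
C = 144
C*b(r) = 144*(-40 + 41) = 144*1 = 144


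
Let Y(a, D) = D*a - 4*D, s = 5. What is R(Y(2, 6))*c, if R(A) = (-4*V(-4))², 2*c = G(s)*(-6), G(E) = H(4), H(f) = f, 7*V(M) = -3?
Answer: -1728/49 ≈ -35.265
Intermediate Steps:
V(M) = -3/7 (V(M) = (⅐)*(-3) = -3/7)
Y(a, D) = -4*D + D*a
G(E) = 4
c = -12 (c = (4*(-6))/2 = (½)*(-24) = -12)
R(A) = 144/49 (R(A) = (-4*(-3/7))² = (12/7)² = 144/49)
R(Y(2, 6))*c = (144/49)*(-12) = -1728/49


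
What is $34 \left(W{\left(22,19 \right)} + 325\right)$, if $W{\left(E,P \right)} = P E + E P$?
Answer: $39474$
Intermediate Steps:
$W{\left(E,P \right)} = 2 E P$ ($W{\left(E,P \right)} = E P + E P = 2 E P$)
$34 \left(W{\left(22,19 \right)} + 325\right) = 34 \left(2 \cdot 22 \cdot 19 + 325\right) = 34 \left(836 + 325\right) = 34 \cdot 1161 = 39474$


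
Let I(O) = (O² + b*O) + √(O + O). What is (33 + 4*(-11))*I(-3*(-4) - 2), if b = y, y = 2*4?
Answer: -1980 - 22*√5 ≈ -2029.2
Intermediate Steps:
y = 8
b = 8
I(O) = O² + 8*O + √2*√O (I(O) = (O² + 8*O) + √(O + O) = (O² + 8*O) + √(2*O) = (O² + 8*O) + √2*√O = O² + 8*O + √2*√O)
(33 + 4*(-11))*I(-3*(-4) - 2) = (33 + 4*(-11))*((-3*(-4) - 2)² + 8*(-3*(-4) - 2) + √2*√(-3*(-4) - 2)) = (33 - 44)*((12 - 2)² + 8*(12 - 2) + √2*√(12 - 2)) = -11*(10² + 8*10 + √2*√10) = -11*(100 + 80 + 2*√5) = -11*(180 + 2*√5) = -1980 - 22*√5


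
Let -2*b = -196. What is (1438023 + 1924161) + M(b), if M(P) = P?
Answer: 3362282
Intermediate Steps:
b = 98 (b = -½*(-196) = 98)
(1438023 + 1924161) + M(b) = (1438023 + 1924161) + 98 = 3362184 + 98 = 3362282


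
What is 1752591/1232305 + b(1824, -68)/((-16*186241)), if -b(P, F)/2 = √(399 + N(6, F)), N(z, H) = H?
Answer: 1752591/1232305 + √331/1489928 ≈ 1.4222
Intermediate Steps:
b(P, F) = -2*√(399 + F)
1752591/1232305 + b(1824, -68)/((-16*186241)) = 1752591/1232305 + (-2*√(399 - 68))/((-16*186241)) = 1752591*(1/1232305) - 2*√331/(-2979856) = 1752591/1232305 - 2*√331*(-1/2979856) = 1752591/1232305 + √331/1489928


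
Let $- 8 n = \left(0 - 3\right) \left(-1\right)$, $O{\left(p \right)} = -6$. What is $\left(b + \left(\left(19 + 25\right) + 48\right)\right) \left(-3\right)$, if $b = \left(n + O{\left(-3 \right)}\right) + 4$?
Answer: $- \frac{2151}{8} \approx -268.88$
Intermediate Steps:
$n = - \frac{3}{8}$ ($n = - \frac{\left(0 - 3\right) \left(-1\right)}{8} = - \frac{\left(-3\right) \left(-1\right)}{8} = \left(- \frac{1}{8}\right) 3 = - \frac{3}{8} \approx -0.375$)
$b = - \frac{19}{8}$ ($b = \left(- \frac{3}{8} - 6\right) + 4 = - \frac{51}{8} + 4 = - \frac{19}{8} \approx -2.375$)
$\left(b + \left(\left(19 + 25\right) + 48\right)\right) \left(-3\right) = \left(- \frac{19}{8} + \left(\left(19 + 25\right) + 48\right)\right) \left(-3\right) = \left(- \frac{19}{8} + \left(44 + 48\right)\right) \left(-3\right) = \left(- \frac{19}{8} + 92\right) \left(-3\right) = \frac{717}{8} \left(-3\right) = - \frac{2151}{8}$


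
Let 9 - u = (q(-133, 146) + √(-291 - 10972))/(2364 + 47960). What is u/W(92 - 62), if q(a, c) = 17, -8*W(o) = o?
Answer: -452899/188715 + I*√11263/188715 ≈ -2.3999 + 0.00056237*I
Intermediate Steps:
W(o) = -o/8
u = 452899/50324 - I*√11263/50324 (u = 9 - (17 + √(-291 - 10972))/(2364 + 47960) = 9 - (17 + √(-11263))/50324 = 9 - (17 + I*√11263)/50324 = 9 - (17/50324 + I*√11263/50324) = 9 + (-17/50324 - I*√11263/50324) = 452899/50324 - I*√11263/50324 ≈ 8.9997 - 0.0021089*I)
u/W(92 - 62) = (452899/50324 - I*√11263/50324)/((-(92 - 62)/8)) = (452899/50324 - I*√11263/50324)/((-⅛*30)) = (452899/50324 - I*√11263/50324)/(-15/4) = (452899/50324 - I*√11263/50324)*(-4/15) = -452899/188715 + I*√11263/188715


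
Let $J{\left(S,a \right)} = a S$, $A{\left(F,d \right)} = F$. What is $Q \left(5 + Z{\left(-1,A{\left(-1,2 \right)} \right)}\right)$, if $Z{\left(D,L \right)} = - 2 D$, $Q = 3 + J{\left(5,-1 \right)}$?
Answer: $-14$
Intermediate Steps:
$J{\left(S,a \right)} = S a$
$Q = -2$ ($Q = 3 + 5 \left(-1\right) = 3 - 5 = -2$)
$Q \left(5 + Z{\left(-1,A{\left(-1,2 \right)} \right)}\right) = - 2 \left(5 - -2\right) = - 2 \left(5 + 2\right) = \left(-2\right) 7 = -14$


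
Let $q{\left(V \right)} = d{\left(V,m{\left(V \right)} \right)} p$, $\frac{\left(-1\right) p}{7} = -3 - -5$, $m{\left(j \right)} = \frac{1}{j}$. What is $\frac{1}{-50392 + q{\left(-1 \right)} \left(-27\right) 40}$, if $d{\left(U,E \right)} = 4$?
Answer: $\frac{1}{10088} \approx 9.9128 \cdot 10^{-5}$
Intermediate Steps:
$p = -14$ ($p = - 7 \left(-3 - -5\right) = - 7 \left(-3 + 5\right) = \left(-7\right) 2 = -14$)
$q{\left(V \right)} = -56$ ($q{\left(V \right)} = 4 \left(-14\right) = -56$)
$\frac{1}{-50392 + q{\left(-1 \right)} \left(-27\right) 40} = \frac{1}{-50392 + \left(-56\right) \left(-27\right) 40} = \frac{1}{-50392 + 1512 \cdot 40} = \frac{1}{-50392 + 60480} = \frac{1}{10088}$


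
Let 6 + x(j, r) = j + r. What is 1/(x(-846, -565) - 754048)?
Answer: -1/755465 ≈ -1.3237e-6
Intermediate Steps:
x(j, r) = -6 + j + r (x(j, r) = -6 + (j + r) = -6 + j + r)
1/(x(-846, -565) - 754048) = 1/((-6 - 846 - 565) - 754048) = 1/(-1417 - 754048) = 1/(-755465) = -1/755465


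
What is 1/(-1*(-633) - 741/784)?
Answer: 784/495531 ≈ 0.0015821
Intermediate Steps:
1/(-1*(-633) - 741/784) = 1/(633 - 741*1/784) = 1/(633 - 741/784) = 1/(495531/784) = 784/495531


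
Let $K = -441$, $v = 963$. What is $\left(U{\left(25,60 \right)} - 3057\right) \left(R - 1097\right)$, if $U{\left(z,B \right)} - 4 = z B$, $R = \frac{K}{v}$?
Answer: $\frac{182365684}{107} \approx 1.7044 \cdot 10^{6}$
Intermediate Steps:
$R = - \frac{49}{107}$ ($R = - \frac{441}{963} = \left(-441\right) \frac{1}{963} = - \frac{49}{107} \approx -0.45794$)
$U{\left(z,B \right)} = 4 + B z$ ($U{\left(z,B \right)} = 4 + z B = 4 + B z$)
$\left(U{\left(25,60 \right)} - 3057\right) \left(R - 1097\right) = \left(\left(4 + 60 \cdot 25\right) - 3057\right) \left(- \frac{49}{107} - 1097\right) = \left(\left(4 + 1500\right) - 3057\right) \left(- \frac{117428}{107}\right) = \left(1504 - 3057\right) \left(- \frac{117428}{107}\right) = \left(-1553\right) \left(- \frac{117428}{107}\right) = \frac{182365684}{107}$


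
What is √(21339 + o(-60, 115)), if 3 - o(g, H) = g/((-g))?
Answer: √21343 ≈ 146.09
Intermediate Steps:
o(g, H) = 4 (o(g, H) = 3 - g/((-g)) = 3 - g*(-1/g) = 3 - 1*(-1) = 3 + 1 = 4)
√(21339 + o(-60, 115)) = √(21339 + 4) = √21343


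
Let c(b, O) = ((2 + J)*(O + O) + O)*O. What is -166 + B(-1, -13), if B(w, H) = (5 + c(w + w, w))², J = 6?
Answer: 318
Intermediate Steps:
c(b, O) = 17*O² (c(b, O) = ((2 + 6)*(O + O) + O)*O = (8*(2*O) + O)*O = (16*O + O)*O = (17*O)*O = 17*O²)
B(w, H) = (5 + 17*w²)²
-166 + B(-1, -13) = -166 + (5 + 17*(-1)²)² = -166 + (5 + 17*1)² = -166 + (5 + 17)² = -166 + 22² = -166 + 484 = 318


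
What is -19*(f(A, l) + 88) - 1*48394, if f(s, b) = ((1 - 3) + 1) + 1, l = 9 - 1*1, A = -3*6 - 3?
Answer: -50066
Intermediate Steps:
A = -21 (A = -18 - 3 = -21)
l = 8 (l = 9 - 1 = 8)
f(s, b) = 0 (f(s, b) = (-2 + 1) + 1 = -1 + 1 = 0)
-19*(f(A, l) + 88) - 1*48394 = -19*(0 + 88) - 1*48394 = -19*88 - 48394 = -1672 - 48394 = -50066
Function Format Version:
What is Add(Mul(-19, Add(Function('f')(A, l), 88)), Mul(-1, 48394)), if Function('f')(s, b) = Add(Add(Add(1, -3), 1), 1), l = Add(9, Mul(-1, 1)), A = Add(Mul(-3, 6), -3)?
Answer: -50066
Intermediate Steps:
A = -21 (A = Add(-18, -3) = -21)
l = 8 (l = Add(9, -1) = 8)
Function('f')(s, b) = 0 (Function('f')(s, b) = Add(Add(-2, 1), 1) = Add(-1, 1) = 0)
Add(Mul(-19, Add(Function('f')(A, l), 88)), Mul(-1, 48394)) = Add(Mul(-19, Add(0, 88)), Mul(-1, 48394)) = Add(Mul(-19, 88), -48394) = Add(-1672, -48394) = -50066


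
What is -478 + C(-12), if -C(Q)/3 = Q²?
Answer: -910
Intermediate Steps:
C(Q) = -3*Q²
-478 + C(-12) = -478 - 3*(-12)² = -478 - 3*144 = -478 - 432 = -910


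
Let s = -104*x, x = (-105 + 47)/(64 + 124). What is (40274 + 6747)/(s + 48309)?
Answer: 2209987/2272031 ≈ 0.97269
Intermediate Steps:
x = -29/94 (x = -58/188 = -58*1/188 = -29/94 ≈ -0.30851)
s = 1508/47 (s = -104*(-29/94) = 1508/47 ≈ 32.085)
(40274 + 6747)/(s + 48309) = (40274 + 6747)/(1508/47 + 48309) = 47021/(2272031/47) = 47021*(47/2272031) = 2209987/2272031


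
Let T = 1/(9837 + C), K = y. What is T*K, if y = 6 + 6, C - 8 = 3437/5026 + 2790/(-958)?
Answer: 4127064/3385145669 ≈ 0.0012192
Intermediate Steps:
C = 1984955/343922 (C = 8 + (3437/5026 + 2790/(-958)) = 8 + (3437*(1/5026) + 2790*(-1/958)) = 8 + (491/718 - 1395/479) = 8 - 766421/343922 = 1984955/343922 ≈ 5.7715)
y = 12
K = 12
T = 343922/3385145669 (T = 1/(9837 + 1984955/343922) = 1/(3385145669/343922) = 343922/3385145669 ≈ 0.00010160)
T*K = (343922/3385145669)*12 = 4127064/3385145669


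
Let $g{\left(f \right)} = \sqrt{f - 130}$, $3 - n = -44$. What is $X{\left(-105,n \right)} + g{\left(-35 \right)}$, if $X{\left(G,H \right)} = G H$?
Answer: $-4935 + i \sqrt{165} \approx -4935.0 + 12.845 i$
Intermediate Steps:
$n = 47$ ($n = 3 - -44 = 3 + 44 = 47$)
$g{\left(f \right)} = \sqrt{-130 + f}$
$X{\left(-105,n \right)} + g{\left(-35 \right)} = \left(-105\right) 47 + \sqrt{-130 - 35} = -4935 + \sqrt{-165} = -4935 + i \sqrt{165}$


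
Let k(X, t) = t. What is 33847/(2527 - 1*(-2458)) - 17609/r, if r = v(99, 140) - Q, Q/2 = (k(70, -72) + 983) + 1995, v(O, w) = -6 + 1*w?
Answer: 279964131/28304830 ≈ 9.8910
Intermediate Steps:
v(O, w) = -6 + w
Q = 5812 (Q = 2*((-72 + 983) + 1995) = 2*(911 + 1995) = 2*2906 = 5812)
r = -5678 (r = (-6 + 140) - 1*5812 = 134 - 5812 = -5678)
33847/(2527 - 1*(-2458)) - 17609/r = 33847/(2527 - 1*(-2458)) - 17609/(-5678) = 33847/(2527 + 2458) - 17609*(-1/5678) = 33847/4985 + 17609/5678 = 279964131/28304830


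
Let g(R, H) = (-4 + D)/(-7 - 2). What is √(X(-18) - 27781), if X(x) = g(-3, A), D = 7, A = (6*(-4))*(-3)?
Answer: 4*I*√15627/3 ≈ 166.68*I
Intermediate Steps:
A = 72 (A = -24*(-3) = 72)
g(R, H) = -⅓ (g(R, H) = (-4 + 7)/(-7 - 2) = 3/(-9) = 3*(-⅑) = -⅓)
X(x) = -⅓
√(X(-18) - 27781) = √(-⅓ - 27781) = √(-83344/3) = 4*I*√15627/3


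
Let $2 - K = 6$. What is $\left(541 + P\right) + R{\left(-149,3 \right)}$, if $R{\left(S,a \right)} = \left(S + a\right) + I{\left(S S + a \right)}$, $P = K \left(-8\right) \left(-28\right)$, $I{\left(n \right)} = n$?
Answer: $21703$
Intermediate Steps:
$K = -4$ ($K = 2 - 6 = -4$)
$P = -896$ ($P = \left(-4\right) \left(-8\right) \left(-28\right) = 32 \left(-28\right) = -896$)
$R{\left(S,a \right)} = S + S^{2} + 2 a$ ($R{\left(S,a \right)} = \left(S + a\right) + \left(S S + a\right) = \left(S + a\right) + \left(S^{2} + a\right) = \left(S + a\right) + \left(a + S^{2}\right) = S + S^{2} + 2 a$)
$\left(541 + P\right) + R{\left(-149,3 \right)} = \left(541 - 896\right) + \left(-149 + \left(-149\right)^{2} + 2 \cdot 3\right) = -355 + \left(-149 + 22201 + 6\right) = -355 + 22058 = 21703$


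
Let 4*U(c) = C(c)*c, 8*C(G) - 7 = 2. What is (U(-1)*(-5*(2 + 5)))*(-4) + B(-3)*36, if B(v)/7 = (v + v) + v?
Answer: -18459/8 ≈ -2307.4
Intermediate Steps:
C(G) = 9/8 (C(G) = 7/8 + (⅛)*2 = 7/8 + ¼ = 9/8)
B(v) = 21*v (B(v) = 7*((v + v) + v) = 7*(2*v + v) = 7*(3*v) = 21*v)
U(c) = 9*c/32 (U(c) = (9*c/8)/4 = 9*c/32)
(U(-1)*(-5*(2 + 5)))*(-4) + B(-3)*36 = (((9/32)*(-1))*(-5*(2 + 5)))*(-4) + (21*(-3))*36 = -(-45)*7/32*(-4) - 63*36 = -9/32*(-35)*(-4) - 2268 = (315/32)*(-4) - 2268 = -315/8 - 2268 = -18459/8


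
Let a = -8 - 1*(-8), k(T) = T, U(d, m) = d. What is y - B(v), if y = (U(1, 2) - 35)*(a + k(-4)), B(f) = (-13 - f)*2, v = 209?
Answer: 580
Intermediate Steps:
B(f) = -26 - 2*f
a = 0 (a = -8 + 8 = 0)
y = 136 (y = (1 - 35)*(0 - 4) = -34*(-4) = 136)
y - B(v) = 136 - (-26 - 2*209) = 136 - (-26 - 418) = 136 - 1*(-444) = 136 + 444 = 580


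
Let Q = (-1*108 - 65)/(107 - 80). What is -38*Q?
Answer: 6574/27 ≈ 243.48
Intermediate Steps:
Q = -173/27 (Q = (-108 - 65)/27 = -173*1/27 = -173/27 ≈ -6.4074)
-38*Q = -38*(-173/27) = 6574/27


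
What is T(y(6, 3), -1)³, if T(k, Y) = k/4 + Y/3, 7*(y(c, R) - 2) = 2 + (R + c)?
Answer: 103823/592704 ≈ 0.17517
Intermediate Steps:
y(c, R) = 16/7 + R/7 + c/7 (y(c, R) = 2 + (2 + (R + c))/7 = 2 + (2 + R + c)/7 = 2 + (2/7 + R/7 + c/7) = 16/7 + R/7 + c/7)
T(k, Y) = Y/3 + k/4 (T(k, Y) = k*(¼) + Y*(⅓) = k/4 + Y/3 = Y/3 + k/4)
T(y(6, 3), -1)³ = ((⅓)*(-1) + (16/7 + (⅐)*3 + (⅐)*6)/4)³ = (-⅓ + (16/7 + 3/7 + 6/7)/4)³ = (-⅓ + (¼)*(25/7))³ = (-⅓ + 25/28)³ = (47/84)³ = 103823/592704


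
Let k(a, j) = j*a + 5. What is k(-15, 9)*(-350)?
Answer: 45500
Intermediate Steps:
k(a, j) = 5 + a*j (k(a, j) = a*j + 5 = 5 + a*j)
k(-15, 9)*(-350) = (5 - 15*9)*(-350) = (5 - 135)*(-350) = -130*(-350) = 45500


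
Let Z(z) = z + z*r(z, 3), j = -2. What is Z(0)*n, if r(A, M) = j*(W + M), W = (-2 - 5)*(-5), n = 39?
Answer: 0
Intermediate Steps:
W = 35 (W = -7*(-5) = 35)
r(A, M) = -70 - 2*M (r(A, M) = -2*(35 + M) = -70 - 2*M)
Z(z) = -75*z (Z(z) = z + z*(-70 - 2*3) = z + z*(-70 - 6) = z + z*(-76) = z - 76*z = -75*z)
Z(0)*n = -75*0*39 = 0*39 = 0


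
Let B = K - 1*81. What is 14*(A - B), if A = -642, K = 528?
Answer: -15246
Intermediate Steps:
B = 447 (B = 528 - 1*81 = 528 - 81 = 447)
14*(A - B) = 14*(-642 - 1*447) = 14*(-642 - 447) = 14*(-1089) = -15246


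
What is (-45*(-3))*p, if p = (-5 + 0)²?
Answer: 3375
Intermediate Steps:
p = 25 (p = (-5)² = 25)
(-45*(-3))*p = -45*(-3)*25 = 135*25 = 3375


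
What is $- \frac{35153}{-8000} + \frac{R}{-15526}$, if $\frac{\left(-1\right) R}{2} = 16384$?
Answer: $\frac{403964739}{62104000} \approx 6.5046$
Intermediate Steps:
$R = -32768$ ($R = \left(-2\right) 16384 = -32768$)
$- \frac{35153}{-8000} + \frac{R}{-15526} = - \frac{35153}{-8000} - \frac{32768}{-15526} = \left(-35153\right) \left(- \frac{1}{8000}\right) - - \frac{16384}{7763} = \frac{35153}{8000} + \frac{16384}{7763} = \frac{403964739}{62104000}$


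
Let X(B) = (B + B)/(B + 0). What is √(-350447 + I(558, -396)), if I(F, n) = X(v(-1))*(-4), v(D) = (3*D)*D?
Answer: I*√350455 ≈ 591.99*I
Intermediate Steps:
v(D) = 3*D²
X(B) = 2 (X(B) = (2*B)/B = 2)
I(F, n) = -8 (I(F, n) = 2*(-4) = -8)
√(-350447 + I(558, -396)) = √(-350447 - 8) = √(-350455) = I*√350455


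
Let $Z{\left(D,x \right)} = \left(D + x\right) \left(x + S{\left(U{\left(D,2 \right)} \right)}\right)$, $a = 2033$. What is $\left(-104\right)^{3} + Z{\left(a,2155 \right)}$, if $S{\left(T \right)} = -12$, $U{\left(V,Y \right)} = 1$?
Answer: $7850020$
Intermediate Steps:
$Z{\left(D,x \right)} = \left(-12 + x\right) \left(D + x\right)$ ($Z{\left(D,x \right)} = \left(D + x\right) \left(x - 12\right) = \left(D + x\right) \left(-12 + x\right) = \left(-12 + x\right) \left(D + x\right)$)
$\left(-104\right)^{3} + Z{\left(a,2155 \right)} = \left(-104\right)^{3} + \left(2155^{2} - 24396 - 25860 + 2033 \cdot 2155\right) = -1124864 + \left(4644025 - 24396 - 25860 + 4381115\right) = -1124864 + 8974884 = 7850020$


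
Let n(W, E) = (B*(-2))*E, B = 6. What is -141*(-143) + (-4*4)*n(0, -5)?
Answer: 19203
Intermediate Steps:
n(W, E) = -12*E (n(W, E) = (6*(-2))*E = -12*E)
-141*(-143) + (-4*4)*n(0, -5) = -141*(-143) + (-4*4)*(-12*(-5)) = 20163 - 16*60 = 20163 - 960 = 19203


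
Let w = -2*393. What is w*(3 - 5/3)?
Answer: -1048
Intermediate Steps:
w = -786
w*(3 - 5/3) = -786*(3 - 5/3) = -786*4/3 = -1048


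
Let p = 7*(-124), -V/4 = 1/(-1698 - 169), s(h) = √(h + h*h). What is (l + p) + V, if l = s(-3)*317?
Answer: -1620552/1867 + 317*√6 ≈ -91.510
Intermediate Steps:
s(h) = √(h + h²)
l = 317*√6 (l = √(-3*(1 - 3))*317 = √(-3*(-2))*317 = √6*317 = 317*√6 ≈ 776.49)
V = 4/1867 (V = -4/(-1698 - 169) = -4/(-1867) = -4*(-1/1867) = 4/1867 ≈ 0.0021425)
p = -868
(l + p) + V = (317*√6 - 868) + 4/1867 = (-868 + 317*√6) + 4/1867 = -1620552/1867 + 317*√6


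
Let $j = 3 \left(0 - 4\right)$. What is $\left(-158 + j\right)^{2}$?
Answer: $28900$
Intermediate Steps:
$j = -12$ ($j = 3 \left(-4\right) = -12$)
$\left(-158 + j\right)^{2} = \left(-158 - 12\right)^{2} = \left(-170\right)^{2} = 28900$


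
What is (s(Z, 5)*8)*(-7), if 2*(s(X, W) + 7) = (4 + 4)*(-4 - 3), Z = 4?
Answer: 1960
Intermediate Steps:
s(X, W) = -35 (s(X, W) = -7 + ((4 + 4)*(-4 - 3))/2 = -7 + (8*(-7))/2 = -7 + (1/2)*(-56) = -7 - 28 = -35)
(s(Z, 5)*8)*(-7) = -35*8*(-7) = -280*(-7) = 1960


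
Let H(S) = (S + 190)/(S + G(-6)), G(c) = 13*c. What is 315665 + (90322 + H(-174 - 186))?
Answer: 88911238/219 ≈ 4.0599e+5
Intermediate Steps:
H(S) = (190 + S)/(-78 + S) (H(S) = (S + 190)/(S + 13*(-6)) = (190 + S)/(S - 78) = (190 + S)/(-78 + S))
315665 + (90322 + H(-174 - 186)) = 315665 + (90322 + (190 + (-174 - 186))/(-78 + (-174 - 186))) = 315665 + (90322 + (190 - 360)/(-78 - 360)) = 315665 + (90322 - 170/(-438)) = 315665 + (90322 - 1/438*(-170)) = 315665 + (90322 + 85/219) = 315665 + 19780603/219 = 88911238/219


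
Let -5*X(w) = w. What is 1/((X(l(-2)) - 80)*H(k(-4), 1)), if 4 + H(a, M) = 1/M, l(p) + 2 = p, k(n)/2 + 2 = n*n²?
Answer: 5/1188 ≈ 0.0042088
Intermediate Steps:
k(n) = -4 + 2*n³ (k(n) = -4 + 2*(n*n²) = -4 + 2*n³)
l(p) = -2 + p
X(w) = -w/5
H(a, M) = -4 + 1/M
1/((X(l(-2)) - 80)*H(k(-4), 1)) = 1/((-(-2 - 2)/5 - 80)*(-4 + 1/1)) = 1/((-⅕*(-4) - 80)*(-4 + 1)) = 1/((⅘ - 80)*(-3)) = 1/(-396/5*(-3)) = 1/(1188/5) = 5/1188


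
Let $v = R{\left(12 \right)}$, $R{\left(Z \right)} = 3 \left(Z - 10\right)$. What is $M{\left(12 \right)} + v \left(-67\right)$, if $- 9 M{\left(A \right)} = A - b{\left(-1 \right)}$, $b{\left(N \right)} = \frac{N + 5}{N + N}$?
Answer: $- \frac{3632}{9} \approx -403.56$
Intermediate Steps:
$b{\left(N \right)} = \frac{5 + N}{2 N}$
$R{\left(Z \right)} = -30 + 3 Z$ ($R{\left(Z \right)} = 3 \left(-10 + Z\right) = -30 + 3 Z$)
$M{\left(A \right)} = - \frac{2}{9} - \frac{A}{9}$ ($M{\left(A \right)} = - \frac{A - \frac{5 - 1}{2 \left(-1\right)}}{9} = - \frac{A - \frac{1}{2} \left(-1\right) 4}{9} = - \frac{A - -2}{9} = - \frac{A + 2}{9} = - \frac{2 + A}{9} = - \frac{2}{9} - \frac{A}{9}$)
$v = 6$ ($v = -30 + 3 \cdot 12 = -30 + 36 = 6$)
$M{\left(12 \right)} + v \left(-67\right) = \left(- \frac{2}{9} - \frac{4}{3}\right) + 6 \left(-67\right) = \left(- \frac{2}{9} - \frac{4}{3}\right) - 402 = - \frac{14}{9} - 402 = - \frac{3632}{9}$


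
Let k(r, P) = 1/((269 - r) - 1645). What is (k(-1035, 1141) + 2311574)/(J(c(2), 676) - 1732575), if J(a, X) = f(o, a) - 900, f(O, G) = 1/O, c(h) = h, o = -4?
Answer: -3152986932/2364460241 ≈ -1.3335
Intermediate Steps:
k(r, P) = 1/(-1376 - r)
J(a, X) = -3601/4 (J(a, X) = 1/(-4) - 900 = -¼ - 900 = -3601/4)
(k(-1035, 1141) + 2311574)/(J(c(2), 676) - 1732575) = (-1/(1376 - 1035) + 2311574)/(-3601/4 - 1732575) = (-1/341 + 2311574)/(-6933901/4) = (-1*1/341 + 2311574)*(-4/6933901) = (-1/341 + 2311574)*(-4/6933901) = (788246733/341)*(-4/6933901) = -3152986932/2364460241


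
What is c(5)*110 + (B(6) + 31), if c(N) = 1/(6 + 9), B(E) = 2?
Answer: 121/3 ≈ 40.333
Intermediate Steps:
c(N) = 1/15
c(5)*110 + (B(6) + 31) = (1/15)*110 + (2 + 31) = 22/3 + 33 = 121/3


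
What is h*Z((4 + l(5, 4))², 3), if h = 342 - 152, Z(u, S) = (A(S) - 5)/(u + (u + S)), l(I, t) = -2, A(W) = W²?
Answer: 760/11 ≈ 69.091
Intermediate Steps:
Z(u, S) = (-5 + S²)/(S + 2*u) (Z(u, S) = (S² - 5)/(u + (u + S)) = (-5 + S²)/(u + (S + u)) = (-5 + S²)/(S + 2*u))
h = 190
h*Z((4 + l(5, 4))², 3) = 190*((-5 + 3²)/(3 + 2*(4 - 2)²)) = 190*((-5 + 9)/(3 + 2*2²)) = 190*(4/(3 + 2*4)) = 190*(4/(3 + 8)) = 190*(4/11) = 760/11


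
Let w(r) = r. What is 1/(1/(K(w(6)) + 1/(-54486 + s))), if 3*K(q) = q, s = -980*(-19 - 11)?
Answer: 50171/25086 ≈ 2.0000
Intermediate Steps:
s = 29400 (s = -980*(-30) = 29400)
K(q) = q/3
1/(1/(K(w(6)) + 1/(-54486 + s))) = 1/(1/((⅓)*6 + 1/(-54486 + 29400))) = 1/(1/(2 + 1/(-25086))) = 1/(1/(2 - 1/25086)) = 1/(1/(50171/25086)) = 1/(25086/50171) = 50171/25086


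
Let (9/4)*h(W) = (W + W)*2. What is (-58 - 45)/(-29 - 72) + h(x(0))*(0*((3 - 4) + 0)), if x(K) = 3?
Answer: 103/101 ≈ 1.0198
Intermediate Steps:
h(W) = 16*W/9 (h(W) = 4*((W + W)*2)/9 = 4*((2*W)*2)/9 = 4*(4*W)/9 = 16*W/9)
(-58 - 45)/(-29 - 72) + h(x(0))*(0*((3 - 4) + 0)) = (-58 - 45)/(-29 - 72) + ((16/9)*3)*(0*((3 - 4) + 0)) = -103/(-101) + 16*(0*(-1 + 0))/3 = -103*(-1/101) + 16*(0*(-1))/3 = 103/101 + (16/3)*0 = 103/101 + 0 = 103/101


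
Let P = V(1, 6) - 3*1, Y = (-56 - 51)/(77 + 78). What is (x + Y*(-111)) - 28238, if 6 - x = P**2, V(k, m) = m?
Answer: -4365478/155 ≈ -28164.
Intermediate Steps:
Y = -107/155 ≈ -0.69032
P = 3 (P = 6 - 3*1 = 6 - 3 = 3)
x = -3 (x = 6 - 1*3**2 = 6 - 1*9 = 6 - 9 = -3)
(x + Y*(-111)) - 28238 = (-3 - 107/155*(-111)) - 28238 = (-3 + 11877/155) - 28238 = 11412/155 - 28238 = -4365478/155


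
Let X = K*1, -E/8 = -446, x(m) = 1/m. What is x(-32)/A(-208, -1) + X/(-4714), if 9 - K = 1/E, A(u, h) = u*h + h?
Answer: -1793147/870411816 ≈ -0.0020601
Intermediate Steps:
A(u, h) = h + h*u (A(u, h) = h*u + h = h + h*u)
E = 3568 (E = -8*(-446) = 3568)
K = 32111/3568 (K = 9 - 1/3568 = 32111/3568 ≈ 8.9997)
X = 32111/3568 (X = (32111/3568)*1 = 32111/3568 ≈ 8.9997)
x(-32)/A(-208, -1) + X/(-4714) = 1/((-32)*((-(1 - 208)))) + (32111/3568)/(-4714) = -1/(32*((-1*(-207)))) + (32111/3568)*(-1/4714) = -1/32/207 - 32111/16819552 = -1/32*1/207 - 32111/16819552 = -1/6624 - 32111/16819552 = -1793147/870411816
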